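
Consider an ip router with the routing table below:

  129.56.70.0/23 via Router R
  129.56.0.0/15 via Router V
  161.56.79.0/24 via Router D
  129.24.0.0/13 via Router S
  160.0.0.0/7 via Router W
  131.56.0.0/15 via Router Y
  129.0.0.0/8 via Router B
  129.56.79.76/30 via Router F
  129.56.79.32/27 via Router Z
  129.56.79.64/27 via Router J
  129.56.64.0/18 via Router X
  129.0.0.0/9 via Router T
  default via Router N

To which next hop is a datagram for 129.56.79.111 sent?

Router X

Routes whose prefix contains 129.56.79.111:
  0.0.0.0/0 (default, matches everything) -> Router N
  129.0.0.0/8 (129.0.0.0 - 129.255.255.255) -> Router B
  129.0.0.0/9 (129.0.0.0 - 129.127.255.255) -> Router T
  129.56.0.0/15 (129.56.0.0 - 129.57.255.255) -> Router V
  129.56.64.0/18 (129.56.64.0 - 129.56.127.255) -> Router X
More-specific entries that do NOT match:
  129.56.79.76/30 (129.56.79.76 - 129.56.79.79) does not contain 129.56.79.111
  129.56.79.32/27 (129.56.79.32 - 129.56.79.63) does not contain 129.56.79.111
  129.56.79.64/27 (129.56.79.64 - 129.56.79.95) does not contain 129.56.79.111
  161.56.79.0/24 (161.56.79.0 - 161.56.79.255) does not contain 129.56.79.111
  129.56.70.0/23 (129.56.70.0 - 129.56.71.255) does not contain 129.56.79.111
Longest matching prefix is /18 -> next hop Router X.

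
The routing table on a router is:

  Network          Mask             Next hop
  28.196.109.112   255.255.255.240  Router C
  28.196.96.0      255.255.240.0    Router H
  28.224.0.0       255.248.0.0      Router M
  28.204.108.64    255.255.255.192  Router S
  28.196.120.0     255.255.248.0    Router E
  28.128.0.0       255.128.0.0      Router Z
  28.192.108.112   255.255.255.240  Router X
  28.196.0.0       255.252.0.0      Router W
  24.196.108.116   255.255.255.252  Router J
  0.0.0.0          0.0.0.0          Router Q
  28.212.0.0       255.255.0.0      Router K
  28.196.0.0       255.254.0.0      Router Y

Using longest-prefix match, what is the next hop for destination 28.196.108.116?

Routes whose prefix contains 28.196.108.116:
  0.0.0.0/0 (default, matches everything) -> Router Q
  28.128.0.0/9 (28.128.0.0 - 28.255.255.255) -> Router Z
  28.196.0.0/14 (28.196.0.0 - 28.199.255.255) -> Router W
  28.196.0.0/15 (28.196.0.0 - 28.197.255.255) -> Router Y
  28.196.96.0/20 (28.196.96.0 - 28.196.111.255) -> Router H
More-specific entries that do NOT match:
  24.196.108.116/30 (24.196.108.116 - 24.196.108.119) does not contain 28.196.108.116
  28.196.109.112/28 (28.196.109.112 - 28.196.109.127) does not contain 28.196.108.116
  28.192.108.112/28 (28.192.108.112 - 28.192.108.127) does not contain 28.196.108.116
  28.204.108.64/26 (28.204.108.64 - 28.204.108.127) does not contain 28.196.108.116
  28.196.120.0/21 (28.196.120.0 - 28.196.127.255) does not contain 28.196.108.116
Longest matching prefix is /20 -> next hop Router H.

Router H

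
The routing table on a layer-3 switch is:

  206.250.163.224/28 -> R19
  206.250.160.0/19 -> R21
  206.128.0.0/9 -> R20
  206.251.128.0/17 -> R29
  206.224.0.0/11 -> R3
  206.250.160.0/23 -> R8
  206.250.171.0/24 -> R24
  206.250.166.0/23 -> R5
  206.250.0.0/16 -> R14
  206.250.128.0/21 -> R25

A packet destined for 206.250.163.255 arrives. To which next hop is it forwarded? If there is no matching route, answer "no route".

R21

Routes whose prefix contains 206.250.163.255:
  206.128.0.0/9 (206.128.0.0 - 206.255.255.255) -> R20
  206.224.0.0/11 (206.224.0.0 - 206.255.255.255) -> R3
  206.250.0.0/16 (206.250.0.0 - 206.250.255.255) -> R14
  206.250.160.0/19 (206.250.160.0 - 206.250.191.255) -> R21
More-specific entries that do NOT match:
  206.250.163.224/28 (206.250.163.224 - 206.250.163.239) does not contain 206.250.163.255
  206.250.171.0/24 (206.250.171.0 - 206.250.171.255) does not contain 206.250.163.255
  206.250.160.0/23 (206.250.160.0 - 206.250.161.255) does not contain 206.250.163.255
  206.250.166.0/23 (206.250.166.0 - 206.250.167.255) does not contain 206.250.163.255
  206.250.128.0/21 (206.250.128.0 - 206.250.135.255) does not contain 206.250.163.255
Longest matching prefix is /19 -> next hop R21.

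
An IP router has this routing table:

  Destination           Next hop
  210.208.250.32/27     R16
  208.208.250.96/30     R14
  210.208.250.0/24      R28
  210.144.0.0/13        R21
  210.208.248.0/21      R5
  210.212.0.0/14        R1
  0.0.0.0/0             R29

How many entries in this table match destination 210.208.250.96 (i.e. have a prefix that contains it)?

3

Prefixes containing 210.208.250.96:
  0.0.0.0/0 (default, matches everything)
  210.208.248.0/21 (210.208.248.0 - 210.208.255.255)
  210.208.250.0/24 (210.208.250.0 - 210.208.250.255)
Total matching entries: 3.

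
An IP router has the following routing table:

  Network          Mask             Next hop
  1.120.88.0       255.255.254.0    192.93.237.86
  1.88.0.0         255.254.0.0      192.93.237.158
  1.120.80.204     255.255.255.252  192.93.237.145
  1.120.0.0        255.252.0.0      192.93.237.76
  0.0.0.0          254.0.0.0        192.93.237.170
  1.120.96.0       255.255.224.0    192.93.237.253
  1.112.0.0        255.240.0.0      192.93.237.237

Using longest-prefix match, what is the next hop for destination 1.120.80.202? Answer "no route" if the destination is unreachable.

Routes whose prefix contains 1.120.80.202:
  0.0.0.0/7 (0.0.0.0 - 1.255.255.255) -> 192.93.237.170
  1.112.0.0/12 (1.112.0.0 - 1.127.255.255) -> 192.93.237.237
  1.120.0.0/14 (1.120.0.0 - 1.123.255.255) -> 192.93.237.76
More-specific entries that do NOT match:
  1.120.80.204/30 (1.120.80.204 - 1.120.80.207) does not contain 1.120.80.202
  1.120.88.0/23 (1.120.88.0 - 1.120.89.255) does not contain 1.120.80.202
  1.120.96.0/19 (1.120.96.0 - 1.120.127.255) does not contain 1.120.80.202
  1.88.0.0/15 (1.88.0.0 - 1.89.255.255) does not contain 1.120.80.202
Longest matching prefix is /14 -> next hop 192.93.237.76.

192.93.237.76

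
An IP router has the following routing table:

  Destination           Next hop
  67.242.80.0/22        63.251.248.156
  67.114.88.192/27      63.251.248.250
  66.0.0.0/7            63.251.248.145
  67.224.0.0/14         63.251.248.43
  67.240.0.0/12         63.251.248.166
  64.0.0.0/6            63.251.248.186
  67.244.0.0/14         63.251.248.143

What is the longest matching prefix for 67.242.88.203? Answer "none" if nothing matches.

67.240.0.0/12

Entries matching 67.242.88.203:
  64.0.0.0/6 (64.0.0.0 - 67.255.255.255)
  66.0.0.0/7 (66.0.0.0 - 67.255.255.255)
  67.240.0.0/12 (67.240.0.0 - 67.255.255.255)
Most specific is 67.240.0.0/12.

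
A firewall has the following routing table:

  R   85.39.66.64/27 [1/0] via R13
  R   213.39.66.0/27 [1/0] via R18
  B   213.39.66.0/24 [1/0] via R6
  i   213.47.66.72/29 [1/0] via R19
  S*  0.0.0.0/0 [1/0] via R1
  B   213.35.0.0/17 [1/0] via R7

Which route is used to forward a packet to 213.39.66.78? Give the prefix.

213.39.66.0/24

Entries matching 213.39.66.78:
  0.0.0.0/0 (default, matches everything)
  213.39.66.0/24 (213.39.66.0 - 213.39.66.255)
Most specific is 213.39.66.0/24.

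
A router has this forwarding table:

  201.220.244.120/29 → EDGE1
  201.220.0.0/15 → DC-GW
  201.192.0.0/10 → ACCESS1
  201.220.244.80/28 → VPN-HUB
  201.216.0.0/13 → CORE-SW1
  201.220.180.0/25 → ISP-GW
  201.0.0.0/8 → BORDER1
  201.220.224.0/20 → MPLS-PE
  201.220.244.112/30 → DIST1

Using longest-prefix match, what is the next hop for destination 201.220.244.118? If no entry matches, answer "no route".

DC-GW

Routes whose prefix contains 201.220.244.118:
  201.0.0.0/8 (201.0.0.0 - 201.255.255.255) -> BORDER1
  201.192.0.0/10 (201.192.0.0 - 201.255.255.255) -> ACCESS1
  201.216.0.0/13 (201.216.0.0 - 201.223.255.255) -> CORE-SW1
  201.220.0.0/15 (201.220.0.0 - 201.221.255.255) -> DC-GW
More-specific entries that do NOT match:
  201.220.244.112/30 (201.220.244.112 - 201.220.244.115) does not contain 201.220.244.118
  201.220.244.120/29 (201.220.244.120 - 201.220.244.127) does not contain 201.220.244.118
  201.220.244.80/28 (201.220.244.80 - 201.220.244.95) does not contain 201.220.244.118
  201.220.180.0/25 (201.220.180.0 - 201.220.180.127) does not contain 201.220.244.118
  201.220.224.0/20 (201.220.224.0 - 201.220.239.255) does not contain 201.220.244.118
Longest matching prefix is /15 -> next hop DC-GW.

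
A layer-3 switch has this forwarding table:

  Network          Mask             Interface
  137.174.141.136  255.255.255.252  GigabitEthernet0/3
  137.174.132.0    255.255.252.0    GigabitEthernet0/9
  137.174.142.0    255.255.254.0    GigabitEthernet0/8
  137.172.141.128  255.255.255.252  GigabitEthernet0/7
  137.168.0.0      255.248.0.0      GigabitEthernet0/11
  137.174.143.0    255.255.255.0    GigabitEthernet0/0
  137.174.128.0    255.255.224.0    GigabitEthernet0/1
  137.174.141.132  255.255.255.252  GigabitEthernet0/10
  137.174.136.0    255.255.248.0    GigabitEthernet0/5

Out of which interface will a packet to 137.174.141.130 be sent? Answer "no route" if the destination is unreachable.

GigabitEthernet0/5

Routes whose prefix contains 137.174.141.130:
  137.168.0.0/13 (137.168.0.0 - 137.175.255.255) -> GigabitEthernet0/11
  137.174.128.0/19 (137.174.128.0 - 137.174.159.255) -> GigabitEthernet0/1
  137.174.136.0/21 (137.174.136.0 - 137.174.143.255) -> GigabitEthernet0/5
More-specific entries that do NOT match:
  137.174.141.136/30 (137.174.141.136 - 137.174.141.139) does not contain 137.174.141.130
  137.172.141.128/30 (137.172.141.128 - 137.172.141.131) does not contain 137.174.141.130
  137.174.141.132/30 (137.174.141.132 - 137.174.141.135) does not contain 137.174.141.130
  137.174.143.0/24 (137.174.143.0 - 137.174.143.255) does not contain 137.174.141.130
  137.174.142.0/23 (137.174.142.0 - 137.174.143.255) does not contain 137.174.141.130
  137.174.132.0/22 (137.174.132.0 - 137.174.135.255) does not contain 137.174.141.130
Longest matching prefix is /21 -> interface GigabitEthernet0/5.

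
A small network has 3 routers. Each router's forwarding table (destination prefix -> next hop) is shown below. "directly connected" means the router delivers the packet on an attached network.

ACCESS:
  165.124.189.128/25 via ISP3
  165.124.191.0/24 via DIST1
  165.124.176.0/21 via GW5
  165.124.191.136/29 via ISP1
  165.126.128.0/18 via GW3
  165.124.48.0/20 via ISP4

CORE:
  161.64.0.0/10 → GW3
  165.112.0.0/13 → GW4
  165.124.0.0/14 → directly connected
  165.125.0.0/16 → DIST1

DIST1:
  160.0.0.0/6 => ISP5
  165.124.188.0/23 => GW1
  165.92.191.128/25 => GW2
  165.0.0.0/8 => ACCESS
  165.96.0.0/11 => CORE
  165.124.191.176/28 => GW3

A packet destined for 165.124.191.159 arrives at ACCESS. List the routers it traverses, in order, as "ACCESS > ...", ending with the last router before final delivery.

At ACCESS: longest match for 165.124.191.159 is 165.124.191.0/24 -> DIST1
At DIST1: longest match for 165.124.191.159 is 165.96.0.0/11 -> CORE
At CORE: longest match for 165.124.191.159 is 165.124.0.0/14 -> directly connected

ACCESS > DIST1 > CORE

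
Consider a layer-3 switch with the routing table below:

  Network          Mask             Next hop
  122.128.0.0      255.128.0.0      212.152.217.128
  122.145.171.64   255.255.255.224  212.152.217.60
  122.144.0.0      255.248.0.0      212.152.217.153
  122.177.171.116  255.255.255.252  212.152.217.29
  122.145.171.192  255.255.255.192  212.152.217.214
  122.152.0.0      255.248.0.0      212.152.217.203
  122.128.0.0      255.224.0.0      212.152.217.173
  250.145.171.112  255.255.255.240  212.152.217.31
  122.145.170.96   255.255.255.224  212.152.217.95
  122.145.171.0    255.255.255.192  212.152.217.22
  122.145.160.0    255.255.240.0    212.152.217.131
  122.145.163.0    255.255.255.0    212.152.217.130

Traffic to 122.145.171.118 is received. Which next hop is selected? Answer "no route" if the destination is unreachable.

Routes whose prefix contains 122.145.171.118:
  122.128.0.0/9 (122.128.0.0 - 122.255.255.255) -> 212.152.217.128
  122.128.0.0/11 (122.128.0.0 - 122.159.255.255) -> 212.152.217.173
  122.144.0.0/13 (122.144.0.0 - 122.151.255.255) -> 212.152.217.153
  122.145.160.0/20 (122.145.160.0 - 122.145.175.255) -> 212.152.217.131
More-specific entries that do NOT match:
  122.177.171.116/30 (122.177.171.116 - 122.177.171.119) does not contain 122.145.171.118
  250.145.171.112/28 (250.145.171.112 - 250.145.171.127) does not contain 122.145.171.118
  122.145.171.64/27 (122.145.171.64 - 122.145.171.95) does not contain 122.145.171.118
  122.145.170.96/27 (122.145.170.96 - 122.145.170.127) does not contain 122.145.171.118
  122.145.171.192/26 (122.145.171.192 - 122.145.171.255) does not contain 122.145.171.118
  122.145.171.0/26 (122.145.171.0 - 122.145.171.63) does not contain 122.145.171.118
  122.145.163.0/24 (122.145.163.0 - 122.145.163.255) does not contain 122.145.171.118
Longest matching prefix is /20 -> next hop 212.152.217.131.

212.152.217.131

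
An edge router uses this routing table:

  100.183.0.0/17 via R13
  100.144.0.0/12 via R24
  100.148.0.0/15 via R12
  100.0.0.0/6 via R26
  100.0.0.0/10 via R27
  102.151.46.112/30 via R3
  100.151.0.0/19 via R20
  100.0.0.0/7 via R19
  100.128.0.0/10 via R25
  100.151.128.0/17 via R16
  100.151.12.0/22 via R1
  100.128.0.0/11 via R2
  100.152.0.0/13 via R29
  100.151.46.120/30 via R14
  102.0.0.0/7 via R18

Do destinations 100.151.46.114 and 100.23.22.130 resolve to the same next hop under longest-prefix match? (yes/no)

100.151.46.114: longest match 100.144.0.0/12 -> R24
100.23.22.130: longest match 100.0.0.0/10 -> R27

no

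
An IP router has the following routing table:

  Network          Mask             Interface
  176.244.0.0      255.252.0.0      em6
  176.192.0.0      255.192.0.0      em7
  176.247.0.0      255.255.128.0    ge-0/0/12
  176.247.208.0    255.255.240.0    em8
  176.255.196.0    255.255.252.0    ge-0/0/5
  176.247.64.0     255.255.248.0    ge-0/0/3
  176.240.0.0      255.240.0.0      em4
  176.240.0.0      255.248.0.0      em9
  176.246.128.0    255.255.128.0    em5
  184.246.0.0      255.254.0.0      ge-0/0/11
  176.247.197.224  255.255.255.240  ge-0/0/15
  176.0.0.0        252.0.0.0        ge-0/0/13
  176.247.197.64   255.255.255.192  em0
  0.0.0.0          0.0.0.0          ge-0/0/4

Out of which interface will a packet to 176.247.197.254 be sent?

em6

Routes whose prefix contains 176.247.197.254:
  0.0.0.0/0 (default, matches everything) -> ge-0/0/4
  176.0.0.0/6 (176.0.0.0 - 179.255.255.255) -> ge-0/0/13
  176.192.0.0/10 (176.192.0.0 - 176.255.255.255) -> em7
  176.240.0.0/12 (176.240.0.0 - 176.255.255.255) -> em4
  176.240.0.0/13 (176.240.0.0 - 176.247.255.255) -> em9
  176.244.0.0/14 (176.244.0.0 - 176.247.255.255) -> em6
More-specific entries that do NOT match:
  176.247.197.224/28 (176.247.197.224 - 176.247.197.239) does not contain 176.247.197.254
  176.247.197.64/26 (176.247.197.64 - 176.247.197.127) does not contain 176.247.197.254
  176.255.196.0/22 (176.255.196.0 - 176.255.199.255) does not contain 176.247.197.254
  176.247.64.0/21 (176.247.64.0 - 176.247.71.255) does not contain 176.247.197.254
  176.247.208.0/20 (176.247.208.0 - 176.247.223.255) does not contain 176.247.197.254
  176.247.0.0/17 (176.247.0.0 - 176.247.127.255) does not contain 176.247.197.254
  176.246.128.0/17 (176.246.128.0 - 176.246.255.255) does not contain 176.247.197.254
  184.246.0.0/15 (184.246.0.0 - 184.247.255.255) does not contain 176.247.197.254
Longest matching prefix is /14 -> interface em6.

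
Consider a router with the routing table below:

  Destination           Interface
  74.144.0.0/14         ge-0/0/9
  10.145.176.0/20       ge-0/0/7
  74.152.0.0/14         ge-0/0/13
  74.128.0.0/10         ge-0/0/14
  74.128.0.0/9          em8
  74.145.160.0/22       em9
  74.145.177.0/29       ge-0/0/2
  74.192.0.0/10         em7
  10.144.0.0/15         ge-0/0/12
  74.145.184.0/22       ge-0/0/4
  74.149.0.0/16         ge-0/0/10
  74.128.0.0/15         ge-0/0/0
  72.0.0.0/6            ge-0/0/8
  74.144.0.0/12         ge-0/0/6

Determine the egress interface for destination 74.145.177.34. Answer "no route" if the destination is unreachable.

Routes whose prefix contains 74.145.177.34:
  72.0.0.0/6 (72.0.0.0 - 75.255.255.255) -> ge-0/0/8
  74.128.0.0/9 (74.128.0.0 - 74.255.255.255) -> em8
  74.128.0.0/10 (74.128.0.0 - 74.191.255.255) -> ge-0/0/14
  74.144.0.0/12 (74.144.0.0 - 74.159.255.255) -> ge-0/0/6
  74.144.0.0/14 (74.144.0.0 - 74.147.255.255) -> ge-0/0/9
More-specific entries that do NOT match:
  74.145.177.0/29 (74.145.177.0 - 74.145.177.7) does not contain 74.145.177.34
  74.145.160.0/22 (74.145.160.0 - 74.145.163.255) does not contain 74.145.177.34
  74.145.184.0/22 (74.145.184.0 - 74.145.187.255) does not contain 74.145.177.34
  10.145.176.0/20 (10.145.176.0 - 10.145.191.255) does not contain 74.145.177.34
  74.149.0.0/16 (74.149.0.0 - 74.149.255.255) does not contain 74.145.177.34
  10.144.0.0/15 (10.144.0.0 - 10.145.255.255) does not contain 74.145.177.34
  74.128.0.0/15 (74.128.0.0 - 74.129.255.255) does not contain 74.145.177.34
Longest matching prefix is /14 -> interface ge-0/0/9.

ge-0/0/9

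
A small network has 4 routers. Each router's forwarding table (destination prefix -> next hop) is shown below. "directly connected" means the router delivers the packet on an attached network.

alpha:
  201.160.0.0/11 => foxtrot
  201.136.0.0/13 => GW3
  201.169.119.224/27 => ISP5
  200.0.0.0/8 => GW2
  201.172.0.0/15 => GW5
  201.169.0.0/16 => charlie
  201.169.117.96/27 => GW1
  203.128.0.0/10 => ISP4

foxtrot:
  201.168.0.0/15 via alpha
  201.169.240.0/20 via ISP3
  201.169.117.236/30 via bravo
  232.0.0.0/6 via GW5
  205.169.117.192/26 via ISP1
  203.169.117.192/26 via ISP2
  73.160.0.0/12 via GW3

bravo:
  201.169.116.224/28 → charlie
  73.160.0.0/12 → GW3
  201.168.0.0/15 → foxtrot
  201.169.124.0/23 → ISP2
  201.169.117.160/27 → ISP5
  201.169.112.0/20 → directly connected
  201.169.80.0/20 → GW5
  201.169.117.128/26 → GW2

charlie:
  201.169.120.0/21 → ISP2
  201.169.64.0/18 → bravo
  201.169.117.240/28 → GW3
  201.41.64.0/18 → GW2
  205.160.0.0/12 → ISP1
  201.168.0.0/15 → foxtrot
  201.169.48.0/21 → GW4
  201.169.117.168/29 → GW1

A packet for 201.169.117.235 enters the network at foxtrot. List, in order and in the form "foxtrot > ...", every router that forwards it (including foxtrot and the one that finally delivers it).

foxtrot > alpha > charlie > bravo

At foxtrot: longest match for 201.169.117.235 is 201.168.0.0/15 -> alpha
At alpha: longest match for 201.169.117.235 is 201.169.0.0/16 -> charlie
At charlie: longest match for 201.169.117.235 is 201.169.64.0/18 -> bravo
At bravo: longest match for 201.169.117.235 is 201.169.112.0/20 -> directly connected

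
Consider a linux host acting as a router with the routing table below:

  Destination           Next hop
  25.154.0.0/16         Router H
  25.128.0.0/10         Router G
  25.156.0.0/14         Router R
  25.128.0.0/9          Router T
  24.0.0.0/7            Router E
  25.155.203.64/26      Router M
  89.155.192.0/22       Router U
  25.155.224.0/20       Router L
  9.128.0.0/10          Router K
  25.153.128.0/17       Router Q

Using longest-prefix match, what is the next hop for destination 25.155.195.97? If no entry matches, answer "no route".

Router G

Routes whose prefix contains 25.155.195.97:
  24.0.0.0/7 (24.0.0.0 - 25.255.255.255) -> Router E
  25.128.0.0/9 (25.128.0.0 - 25.255.255.255) -> Router T
  25.128.0.0/10 (25.128.0.0 - 25.191.255.255) -> Router G
More-specific entries that do NOT match:
  25.155.203.64/26 (25.155.203.64 - 25.155.203.127) does not contain 25.155.195.97
  89.155.192.0/22 (89.155.192.0 - 89.155.195.255) does not contain 25.155.195.97
  25.155.224.0/20 (25.155.224.0 - 25.155.239.255) does not contain 25.155.195.97
  25.153.128.0/17 (25.153.128.0 - 25.153.255.255) does not contain 25.155.195.97
  25.154.0.0/16 (25.154.0.0 - 25.154.255.255) does not contain 25.155.195.97
  25.156.0.0/14 (25.156.0.0 - 25.159.255.255) does not contain 25.155.195.97
Longest matching prefix is /10 -> next hop Router G.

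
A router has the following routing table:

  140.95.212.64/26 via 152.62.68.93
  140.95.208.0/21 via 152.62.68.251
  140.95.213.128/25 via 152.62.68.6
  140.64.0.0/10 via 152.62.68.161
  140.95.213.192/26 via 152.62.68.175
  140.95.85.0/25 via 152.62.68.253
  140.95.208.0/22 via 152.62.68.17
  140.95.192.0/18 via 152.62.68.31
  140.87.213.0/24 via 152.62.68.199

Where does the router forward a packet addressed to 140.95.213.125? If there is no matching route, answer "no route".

Routes whose prefix contains 140.95.213.125:
  140.64.0.0/10 (140.64.0.0 - 140.127.255.255) -> 152.62.68.161
  140.95.192.0/18 (140.95.192.0 - 140.95.255.255) -> 152.62.68.31
  140.95.208.0/21 (140.95.208.0 - 140.95.215.255) -> 152.62.68.251
More-specific entries that do NOT match:
  140.95.212.64/26 (140.95.212.64 - 140.95.212.127) does not contain 140.95.213.125
  140.95.213.192/26 (140.95.213.192 - 140.95.213.255) does not contain 140.95.213.125
  140.95.213.128/25 (140.95.213.128 - 140.95.213.255) does not contain 140.95.213.125
  140.95.85.0/25 (140.95.85.0 - 140.95.85.127) does not contain 140.95.213.125
  140.87.213.0/24 (140.87.213.0 - 140.87.213.255) does not contain 140.95.213.125
  140.95.208.0/22 (140.95.208.0 - 140.95.211.255) does not contain 140.95.213.125
Longest matching prefix is /21 -> next hop 152.62.68.251.

152.62.68.251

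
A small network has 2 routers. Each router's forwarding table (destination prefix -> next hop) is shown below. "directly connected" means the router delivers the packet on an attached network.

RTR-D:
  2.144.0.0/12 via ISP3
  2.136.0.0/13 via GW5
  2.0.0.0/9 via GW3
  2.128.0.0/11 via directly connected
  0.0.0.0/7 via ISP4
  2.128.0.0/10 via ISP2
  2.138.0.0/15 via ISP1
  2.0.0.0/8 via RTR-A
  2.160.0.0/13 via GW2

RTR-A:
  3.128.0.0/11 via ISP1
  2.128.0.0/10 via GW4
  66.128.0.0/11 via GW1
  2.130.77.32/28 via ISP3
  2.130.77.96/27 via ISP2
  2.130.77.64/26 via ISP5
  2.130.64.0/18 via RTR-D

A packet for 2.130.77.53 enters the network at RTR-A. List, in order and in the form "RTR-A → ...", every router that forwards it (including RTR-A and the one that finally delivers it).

At RTR-A: longest match for 2.130.77.53 is 2.130.64.0/18 -> RTR-D
At RTR-D: longest match for 2.130.77.53 is 2.128.0.0/11 -> directly connected

RTR-A → RTR-D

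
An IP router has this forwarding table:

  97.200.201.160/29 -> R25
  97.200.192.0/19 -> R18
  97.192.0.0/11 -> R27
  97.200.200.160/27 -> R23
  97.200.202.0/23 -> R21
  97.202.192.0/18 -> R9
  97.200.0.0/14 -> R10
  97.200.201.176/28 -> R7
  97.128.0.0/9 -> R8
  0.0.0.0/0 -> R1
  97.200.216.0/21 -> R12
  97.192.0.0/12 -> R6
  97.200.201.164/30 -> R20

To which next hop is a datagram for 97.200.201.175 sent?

R18

Routes whose prefix contains 97.200.201.175:
  0.0.0.0/0 (default, matches everything) -> R1
  97.128.0.0/9 (97.128.0.0 - 97.255.255.255) -> R8
  97.192.0.0/11 (97.192.0.0 - 97.223.255.255) -> R27
  97.192.0.0/12 (97.192.0.0 - 97.207.255.255) -> R6
  97.200.0.0/14 (97.200.0.0 - 97.203.255.255) -> R10
  97.200.192.0/19 (97.200.192.0 - 97.200.223.255) -> R18
More-specific entries that do NOT match:
  97.200.201.164/30 (97.200.201.164 - 97.200.201.167) does not contain 97.200.201.175
  97.200.201.160/29 (97.200.201.160 - 97.200.201.167) does not contain 97.200.201.175
  97.200.201.176/28 (97.200.201.176 - 97.200.201.191) does not contain 97.200.201.175
  97.200.200.160/27 (97.200.200.160 - 97.200.200.191) does not contain 97.200.201.175
  97.200.202.0/23 (97.200.202.0 - 97.200.203.255) does not contain 97.200.201.175
  97.200.216.0/21 (97.200.216.0 - 97.200.223.255) does not contain 97.200.201.175
Longest matching prefix is /19 -> next hop R18.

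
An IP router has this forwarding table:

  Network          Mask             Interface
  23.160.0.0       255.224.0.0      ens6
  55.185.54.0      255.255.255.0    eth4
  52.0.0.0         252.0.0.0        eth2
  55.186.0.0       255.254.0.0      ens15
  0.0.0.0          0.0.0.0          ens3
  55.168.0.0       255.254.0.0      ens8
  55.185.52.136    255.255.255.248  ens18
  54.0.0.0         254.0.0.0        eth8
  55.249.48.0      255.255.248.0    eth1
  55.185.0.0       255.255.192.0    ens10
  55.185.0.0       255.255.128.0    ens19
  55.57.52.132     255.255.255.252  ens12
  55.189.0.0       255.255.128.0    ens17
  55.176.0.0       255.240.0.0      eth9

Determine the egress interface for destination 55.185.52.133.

Routes whose prefix contains 55.185.52.133:
  0.0.0.0/0 (default, matches everything) -> ens3
  52.0.0.0/6 (52.0.0.0 - 55.255.255.255) -> eth2
  54.0.0.0/7 (54.0.0.0 - 55.255.255.255) -> eth8
  55.176.0.0/12 (55.176.0.0 - 55.191.255.255) -> eth9
  55.185.0.0/17 (55.185.0.0 - 55.185.127.255) -> ens19
  55.185.0.0/18 (55.185.0.0 - 55.185.63.255) -> ens10
More-specific entries that do NOT match:
  55.57.52.132/30 (55.57.52.132 - 55.57.52.135) does not contain 55.185.52.133
  55.185.52.136/29 (55.185.52.136 - 55.185.52.143) does not contain 55.185.52.133
  55.185.54.0/24 (55.185.54.0 - 55.185.54.255) does not contain 55.185.52.133
  55.249.48.0/21 (55.249.48.0 - 55.249.55.255) does not contain 55.185.52.133
Longest matching prefix is /18 -> interface ens10.

ens10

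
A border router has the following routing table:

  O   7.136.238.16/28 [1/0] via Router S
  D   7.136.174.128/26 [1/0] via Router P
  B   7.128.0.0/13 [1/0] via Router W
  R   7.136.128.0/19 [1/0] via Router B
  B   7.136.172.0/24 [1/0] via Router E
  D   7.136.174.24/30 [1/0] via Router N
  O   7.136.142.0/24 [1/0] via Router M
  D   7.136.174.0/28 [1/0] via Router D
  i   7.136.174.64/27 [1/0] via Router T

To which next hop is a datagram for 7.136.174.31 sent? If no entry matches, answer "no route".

no route

No entry's prefix contains 7.136.174.31; there is no default route.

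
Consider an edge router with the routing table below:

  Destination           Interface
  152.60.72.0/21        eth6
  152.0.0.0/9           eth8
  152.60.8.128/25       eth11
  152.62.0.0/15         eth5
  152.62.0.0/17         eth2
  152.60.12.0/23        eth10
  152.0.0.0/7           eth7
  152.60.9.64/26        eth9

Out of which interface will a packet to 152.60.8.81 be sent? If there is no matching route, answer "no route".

eth8

Routes whose prefix contains 152.60.8.81:
  152.0.0.0/7 (152.0.0.0 - 153.255.255.255) -> eth7
  152.0.0.0/9 (152.0.0.0 - 152.127.255.255) -> eth8
More-specific entries that do NOT match:
  152.60.9.64/26 (152.60.9.64 - 152.60.9.127) does not contain 152.60.8.81
  152.60.8.128/25 (152.60.8.128 - 152.60.8.255) does not contain 152.60.8.81
  152.60.12.0/23 (152.60.12.0 - 152.60.13.255) does not contain 152.60.8.81
  152.60.72.0/21 (152.60.72.0 - 152.60.79.255) does not contain 152.60.8.81
  152.62.0.0/17 (152.62.0.0 - 152.62.127.255) does not contain 152.60.8.81
  152.62.0.0/15 (152.62.0.0 - 152.63.255.255) does not contain 152.60.8.81
Longest matching prefix is /9 -> interface eth8.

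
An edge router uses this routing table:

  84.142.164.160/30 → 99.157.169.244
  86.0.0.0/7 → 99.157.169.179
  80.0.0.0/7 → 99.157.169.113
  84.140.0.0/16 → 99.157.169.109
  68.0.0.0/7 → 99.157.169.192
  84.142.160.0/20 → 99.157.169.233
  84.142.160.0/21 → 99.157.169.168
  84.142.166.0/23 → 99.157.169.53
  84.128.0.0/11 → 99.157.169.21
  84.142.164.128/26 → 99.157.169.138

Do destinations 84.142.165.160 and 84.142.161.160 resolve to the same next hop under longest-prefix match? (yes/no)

84.142.165.160: longest match 84.142.160.0/21 -> 99.157.169.168
84.142.161.160: longest match 84.142.160.0/21 -> 99.157.169.168

yes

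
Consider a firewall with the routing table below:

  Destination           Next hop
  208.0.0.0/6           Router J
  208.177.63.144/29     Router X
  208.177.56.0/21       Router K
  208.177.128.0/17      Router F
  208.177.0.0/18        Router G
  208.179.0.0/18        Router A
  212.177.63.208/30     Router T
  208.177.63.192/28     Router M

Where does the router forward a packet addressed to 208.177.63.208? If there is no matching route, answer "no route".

Routes whose prefix contains 208.177.63.208:
  208.0.0.0/6 (208.0.0.0 - 211.255.255.255) -> Router J
  208.177.0.0/18 (208.177.0.0 - 208.177.63.255) -> Router G
  208.177.56.0/21 (208.177.56.0 - 208.177.63.255) -> Router K
More-specific entries that do NOT match:
  212.177.63.208/30 (212.177.63.208 - 212.177.63.211) does not contain 208.177.63.208
  208.177.63.144/29 (208.177.63.144 - 208.177.63.151) does not contain 208.177.63.208
  208.177.63.192/28 (208.177.63.192 - 208.177.63.207) does not contain 208.177.63.208
Longest matching prefix is /21 -> next hop Router K.

Router K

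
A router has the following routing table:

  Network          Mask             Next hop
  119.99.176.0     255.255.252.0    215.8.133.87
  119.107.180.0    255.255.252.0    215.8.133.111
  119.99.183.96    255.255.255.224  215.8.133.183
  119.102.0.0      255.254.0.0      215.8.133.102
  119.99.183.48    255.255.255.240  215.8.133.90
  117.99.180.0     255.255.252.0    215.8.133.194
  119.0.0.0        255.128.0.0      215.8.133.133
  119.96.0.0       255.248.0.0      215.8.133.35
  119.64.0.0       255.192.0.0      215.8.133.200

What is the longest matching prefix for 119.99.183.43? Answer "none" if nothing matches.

119.96.0.0/13

Entries matching 119.99.183.43:
  119.0.0.0/9 (119.0.0.0 - 119.127.255.255)
  119.64.0.0/10 (119.64.0.0 - 119.127.255.255)
  119.96.0.0/13 (119.96.0.0 - 119.103.255.255)
Most specific is 119.96.0.0/13.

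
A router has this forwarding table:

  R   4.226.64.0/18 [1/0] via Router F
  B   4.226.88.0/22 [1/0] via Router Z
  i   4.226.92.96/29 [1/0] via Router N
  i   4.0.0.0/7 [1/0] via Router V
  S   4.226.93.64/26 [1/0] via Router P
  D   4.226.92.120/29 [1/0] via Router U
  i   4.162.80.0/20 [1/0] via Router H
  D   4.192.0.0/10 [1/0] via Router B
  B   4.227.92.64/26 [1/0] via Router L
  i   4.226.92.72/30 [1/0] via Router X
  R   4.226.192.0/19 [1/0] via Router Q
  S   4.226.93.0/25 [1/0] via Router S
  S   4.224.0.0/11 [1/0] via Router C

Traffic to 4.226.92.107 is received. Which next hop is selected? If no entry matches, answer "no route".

Router F

Routes whose prefix contains 4.226.92.107:
  4.0.0.0/7 (4.0.0.0 - 5.255.255.255) -> Router V
  4.192.0.0/10 (4.192.0.0 - 4.255.255.255) -> Router B
  4.224.0.0/11 (4.224.0.0 - 4.255.255.255) -> Router C
  4.226.64.0/18 (4.226.64.0 - 4.226.127.255) -> Router F
More-specific entries that do NOT match:
  4.226.92.72/30 (4.226.92.72 - 4.226.92.75) does not contain 4.226.92.107
  4.226.92.96/29 (4.226.92.96 - 4.226.92.103) does not contain 4.226.92.107
  4.226.92.120/29 (4.226.92.120 - 4.226.92.127) does not contain 4.226.92.107
  4.226.93.64/26 (4.226.93.64 - 4.226.93.127) does not contain 4.226.92.107
  4.227.92.64/26 (4.227.92.64 - 4.227.92.127) does not contain 4.226.92.107
  4.226.93.0/25 (4.226.93.0 - 4.226.93.127) does not contain 4.226.92.107
  4.226.88.0/22 (4.226.88.0 - 4.226.91.255) does not contain 4.226.92.107
  4.162.80.0/20 (4.162.80.0 - 4.162.95.255) does not contain 4.226.92.107
  4.226.192.0/19 (4.226.192.0 - 4.226.223.255) does not contain 4.226.92.107
Longest matching prefix is /18 -> next hop Router F.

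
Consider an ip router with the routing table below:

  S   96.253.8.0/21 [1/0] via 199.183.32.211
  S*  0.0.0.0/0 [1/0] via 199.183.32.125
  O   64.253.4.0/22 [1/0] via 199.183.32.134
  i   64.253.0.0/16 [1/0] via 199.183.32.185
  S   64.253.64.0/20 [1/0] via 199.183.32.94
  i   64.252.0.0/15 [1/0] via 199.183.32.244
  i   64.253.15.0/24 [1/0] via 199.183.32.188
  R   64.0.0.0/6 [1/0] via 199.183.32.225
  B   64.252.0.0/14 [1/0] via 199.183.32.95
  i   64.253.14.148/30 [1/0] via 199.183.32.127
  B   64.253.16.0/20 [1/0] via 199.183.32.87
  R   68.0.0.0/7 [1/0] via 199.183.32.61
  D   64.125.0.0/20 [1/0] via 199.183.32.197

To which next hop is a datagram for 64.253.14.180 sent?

Routes whose prefix contains 64.253.14.180:
  0.0.0.0/0 (default, matches everything) -> 199.183.32.125
  64.0.0.0/6 (64.0.0.0 - 67.255.255.255) -> 199.183.32.225
  64.252.0.0/14 (64.252.0.0 - 64.255.255.255) -> 199.183.32.95
  64.252.0.0/15 (64.252.0.0 - 64.253.255.255) -> 199.183.32.244
  64.253.0.0/16 (64.253.0.0 - 64.253.255.255) -> 199.183.32.185
More-specific entries that do NOT match:
  64.253.14.148/30 (64.253.14.148 - 64.253.14.151) does not contain 64.253.14.180
  64.253.15.0/24 (64.253.15.0 - 64.253.15.255) does not contain 64.253.14.180
  64.253.4.0/22 (64.253.4.0 - 64.253.7.255) does not contain 64.253.14.180
  96.253.8.0/21 (96.253.8.0 - 96.253.15.255) does not contain 64.253.14.180
  64.253.64.0/20 (64.253.64.0 - 64.253.79.255) does not contain 64.253.14.180
  64.253.16.0/20 (64.253.16.0 - 64.253.31.255) does not contain 64.253.14.180
  64.125.0.0/20 (64.125.0.0 - 64.125.15.255) does not contain 64.253.14.180
Longest matching prefix is /16 -> next hop 199.183.32.185.

199.183.32.185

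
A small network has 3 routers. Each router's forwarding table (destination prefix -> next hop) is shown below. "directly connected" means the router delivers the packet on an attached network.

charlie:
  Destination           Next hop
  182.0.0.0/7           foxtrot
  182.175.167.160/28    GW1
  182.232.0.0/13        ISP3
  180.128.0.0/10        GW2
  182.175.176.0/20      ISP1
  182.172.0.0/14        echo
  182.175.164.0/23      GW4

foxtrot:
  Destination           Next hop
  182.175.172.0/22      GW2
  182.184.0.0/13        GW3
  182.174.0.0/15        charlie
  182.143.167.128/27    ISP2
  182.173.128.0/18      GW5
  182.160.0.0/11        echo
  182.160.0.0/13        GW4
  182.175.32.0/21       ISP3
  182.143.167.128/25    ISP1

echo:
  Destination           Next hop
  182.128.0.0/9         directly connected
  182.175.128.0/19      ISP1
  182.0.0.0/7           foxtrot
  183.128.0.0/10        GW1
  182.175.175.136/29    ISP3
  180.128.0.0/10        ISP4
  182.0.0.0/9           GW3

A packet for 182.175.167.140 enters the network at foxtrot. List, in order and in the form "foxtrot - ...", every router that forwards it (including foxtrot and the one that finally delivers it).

foxtrot - charlie - echo

At foxtrot: longest match for 182.175.167.140 is 182.174.0.0/15 -> charlie
At charlie: longest match for 182.175.167.140 is 182.172.0.0/14 -> echo
At echo: longest match for 182.175.167.140 is 182.128.0.0/9 -> directly connected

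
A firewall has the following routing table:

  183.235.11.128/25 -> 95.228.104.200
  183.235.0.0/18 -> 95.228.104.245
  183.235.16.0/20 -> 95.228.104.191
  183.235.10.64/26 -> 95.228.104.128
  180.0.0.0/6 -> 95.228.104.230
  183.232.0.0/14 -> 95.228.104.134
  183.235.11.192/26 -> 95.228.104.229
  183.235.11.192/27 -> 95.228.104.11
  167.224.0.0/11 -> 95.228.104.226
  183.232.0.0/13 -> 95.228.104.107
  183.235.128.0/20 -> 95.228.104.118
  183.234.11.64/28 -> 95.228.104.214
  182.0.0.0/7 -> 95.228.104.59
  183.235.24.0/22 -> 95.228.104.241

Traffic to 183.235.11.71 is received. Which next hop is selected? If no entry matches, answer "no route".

95.228.104.245

Routes whose prefix contains 183.235.11.71:
  180.0.0.0/6 (180.0.0.0 - 183.255.255.255) -> 95.228.104.230
  182.0.0.0/7 (182.0.0.0 - 183.255.255.255) -> 95.228.104.59
  183.232.0.0/13 (183.232.0.0 - 183.239.255.255) -> 95.228.104.107
  183.232.0.0/14 (183.232.0.0 - 183.235.255.255) -> 95.228.104.134
  183.235.0.0/18 (183.235.0.0 - 183.235.63.255) -> 95.228.104.245
More-specific entries that do NOT match:
  183.234.11.64/28 (183.234.11.64 - 183.234.11.79) does not contain 183.235.11.71
  183.235.11.192/27 (183.235.11.192 - 183.235.11.223) does not contain 183.235.11.71
  183.235.10.64/26 (183.235.10.64 - 183.235.10.127) does not contain 183.235.11.71
  183.235.11.192/26 (183.235.11.192 - 183.235.11.255) does not contain 183.235.11.71
  183.235.11.128/25 (183.235.11.128 - 183.235.11.255) does not contain 183.235.11.71
  183.235.24.0/22 (183.235.24.0 - 183.235.27.255) does not contain 183.235.11.71
  183.235.16.0/20 (183.235.16.0 - 183.235.31.255) does not contain 183.235.11.71
  183.235.128.0/20 (183.235.128.0 - 183.235.143.255) does not contain 183.235.11.71
Longest matching prefix is /18 -> next hop 95.228.104.245.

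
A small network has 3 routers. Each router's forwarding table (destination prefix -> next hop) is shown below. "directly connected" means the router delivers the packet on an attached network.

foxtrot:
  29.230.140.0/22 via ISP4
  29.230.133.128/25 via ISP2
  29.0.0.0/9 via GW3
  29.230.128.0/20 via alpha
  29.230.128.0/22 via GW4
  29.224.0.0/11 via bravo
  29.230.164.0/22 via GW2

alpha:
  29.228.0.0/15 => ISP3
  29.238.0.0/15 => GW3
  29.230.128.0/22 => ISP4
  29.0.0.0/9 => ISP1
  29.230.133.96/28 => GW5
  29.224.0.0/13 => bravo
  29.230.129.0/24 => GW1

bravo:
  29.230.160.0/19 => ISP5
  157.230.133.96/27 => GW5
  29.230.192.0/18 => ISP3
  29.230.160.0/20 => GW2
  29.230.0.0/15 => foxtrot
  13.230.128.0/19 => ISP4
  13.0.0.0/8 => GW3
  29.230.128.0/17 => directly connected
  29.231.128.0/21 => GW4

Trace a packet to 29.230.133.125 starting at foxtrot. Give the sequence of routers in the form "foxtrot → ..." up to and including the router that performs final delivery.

foxtrot → alpha → bravo

At foxtrot: longest match for 29.230.133.125 is 29.230.128.0/20 -> alpha
At alpha: longest match for 29.230.133.125 is 29.224.0.0/13 -> bravo
At bravo: longest match for 29.230.133.125 is 29.230.128.0/17 -> directly connected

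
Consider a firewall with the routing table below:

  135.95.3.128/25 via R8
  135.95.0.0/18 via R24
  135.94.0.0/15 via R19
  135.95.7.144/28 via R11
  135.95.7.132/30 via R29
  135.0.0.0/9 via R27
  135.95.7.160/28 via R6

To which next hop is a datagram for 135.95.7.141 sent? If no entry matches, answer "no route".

R24

Routes whose prefix contains 135.95.7.141:
  135.0.0.0/9 (135.0.0.0 - 135.127.255.255) -> R27
  135.94.0.0/15 (135.94.0.0 - 135.95.255.255) -> R19
  135.95.0.0/18 (135.95.0.0 - 135.95.63.255) -> R24
More-specific entries that do NOT match:
  135.95.7.132/30 (135.95.7.132 - 135.95.7.135) does not contain 135.95.7.141
  135.95.7.144/28 (135.95.7.144 - 135.95.7.159) does not contain 135.95.7.141
  135.95.7.160/28 (135.95.7.160 - 135.95.7.175) does not contain 135.95.7.141
  135.95.3.128/25 (135.95.3.128 - 135.95.3.255) does not contain 135.95.7.141
Longest matching prefix is /18 -> next hop R24.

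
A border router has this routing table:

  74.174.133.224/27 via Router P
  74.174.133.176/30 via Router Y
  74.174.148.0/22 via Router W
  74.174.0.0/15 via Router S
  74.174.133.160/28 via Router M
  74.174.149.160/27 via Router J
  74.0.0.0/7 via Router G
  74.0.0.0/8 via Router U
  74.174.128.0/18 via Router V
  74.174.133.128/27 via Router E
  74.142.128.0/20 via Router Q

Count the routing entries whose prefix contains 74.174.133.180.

Prefixes containing 74.174.133.180:
  74.0.0.0/7 (74.0.0.0 - 75.255.255.255)
  74.0.0.0/8 (74.0.0.0 - 74.255.255.255)
  74.174.0.0/15 (74.174.0.0 - 74.175.255.255)
  74.174.128.0/18 (74.174.128.0 - 74.174.191.255)
Total matching entries: 4.

4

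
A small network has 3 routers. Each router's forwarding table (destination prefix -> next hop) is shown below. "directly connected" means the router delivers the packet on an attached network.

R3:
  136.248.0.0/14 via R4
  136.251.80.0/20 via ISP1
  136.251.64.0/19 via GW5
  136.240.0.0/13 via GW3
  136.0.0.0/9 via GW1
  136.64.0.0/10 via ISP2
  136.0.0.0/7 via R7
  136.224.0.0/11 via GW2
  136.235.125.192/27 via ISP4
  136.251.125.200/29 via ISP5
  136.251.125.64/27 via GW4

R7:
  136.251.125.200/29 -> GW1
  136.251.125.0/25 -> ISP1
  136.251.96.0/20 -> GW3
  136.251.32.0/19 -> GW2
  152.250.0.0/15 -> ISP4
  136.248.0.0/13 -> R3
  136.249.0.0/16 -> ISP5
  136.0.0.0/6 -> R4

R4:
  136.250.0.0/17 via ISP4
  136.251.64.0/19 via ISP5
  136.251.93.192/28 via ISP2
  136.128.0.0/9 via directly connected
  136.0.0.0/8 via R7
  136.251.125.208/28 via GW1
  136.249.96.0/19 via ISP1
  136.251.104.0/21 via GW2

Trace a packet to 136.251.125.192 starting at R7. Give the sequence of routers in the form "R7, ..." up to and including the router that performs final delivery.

R7, R3, R4

At R7: longest match for 136.251.125.192 is 136.248.0.0/13 -> R3
At R3: longest match for 136.251.125.192 is 136.248.0.0/14 -> R4
At R4: longest match for 136.251.125.192 is 136.128.0.0/9 -> directly connected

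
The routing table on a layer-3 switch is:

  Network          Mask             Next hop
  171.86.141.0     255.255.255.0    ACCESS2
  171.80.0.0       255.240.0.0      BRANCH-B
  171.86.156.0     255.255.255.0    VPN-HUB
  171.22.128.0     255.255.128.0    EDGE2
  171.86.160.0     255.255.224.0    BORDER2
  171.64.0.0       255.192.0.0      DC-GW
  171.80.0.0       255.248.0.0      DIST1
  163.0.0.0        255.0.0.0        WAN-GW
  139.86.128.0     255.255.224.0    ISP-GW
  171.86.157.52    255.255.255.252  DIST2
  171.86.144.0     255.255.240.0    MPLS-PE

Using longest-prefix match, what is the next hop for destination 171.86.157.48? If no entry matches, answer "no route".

Routes whose prefix contains 171.86.157.48:
  171.64.0.0/10 (171.64.0.0 - 171.127.255.255) -> DC-GW
  171.80.0.0/12 (171.80.0.0 - 171.95.255.255) -> BRANCH-B
  171.80.0.0/13 (171.80.0.0 - 171.87.255.255) -> DIST1
  171.86.144.0/20 (171.86.144.0 - 171.86.159.255) -> MPLS-PE
More-specific entries that do NOT match:
  171.86.157.52/30 (171.86.157.52 - 171.86.157.55) does not contain 171.86.157.48
  171.86.141.0/24 (171.86.141.0 - 171.86.141.255) does not contain 171.86.157.48
  171.86.156.0/24 (171.86.156.0 - 171.86.156.255) does not contain 171.86.157.48
Longest matching prefix is /20 -> next hop MPLS-PE.

MPLS-PE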